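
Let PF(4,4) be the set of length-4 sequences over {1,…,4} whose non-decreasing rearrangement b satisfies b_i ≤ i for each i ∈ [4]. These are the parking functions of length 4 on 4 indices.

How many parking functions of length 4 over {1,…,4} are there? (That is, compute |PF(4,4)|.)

125

|PF| = (4−4+1)·(4+1)^(4−1) = 1×125 = 125 [KW]
E.g. (1,4,3,2) → sorted (1,2,3,4): b_i ≤ i ∀i, a PF.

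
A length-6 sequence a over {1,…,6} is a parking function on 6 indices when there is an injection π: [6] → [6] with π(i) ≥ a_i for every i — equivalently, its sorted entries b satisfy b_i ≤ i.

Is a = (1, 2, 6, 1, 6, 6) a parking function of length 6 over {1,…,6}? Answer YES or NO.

NO

Sorted: b = (1, 1, 2, 6, 6, 6).
  b_1=1 ≤ 1
  b_2=1 ≤ 2
  b_3=2 ≤ 3
  b_4=6 > 4
  fails at i=4 ⇒ NO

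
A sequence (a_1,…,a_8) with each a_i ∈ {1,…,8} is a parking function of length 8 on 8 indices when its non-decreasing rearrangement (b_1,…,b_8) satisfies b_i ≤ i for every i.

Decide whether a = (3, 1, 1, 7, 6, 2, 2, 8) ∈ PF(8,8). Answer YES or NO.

YES

Sorted: b = (1, 1, 2, 2, 3, 6, 7, 8).
  b_1=1 ≤ 1
  b_2=1 ≤ 2
  b_3=2 ≤ 3
  b_4=2 ≤ 4
  b_5=3 ≤ 5
  b_6=6 ≤ 6
  b_7=7 ≤ 7
  b_8=8 ≤ 8
All bounds hold ⇒ YES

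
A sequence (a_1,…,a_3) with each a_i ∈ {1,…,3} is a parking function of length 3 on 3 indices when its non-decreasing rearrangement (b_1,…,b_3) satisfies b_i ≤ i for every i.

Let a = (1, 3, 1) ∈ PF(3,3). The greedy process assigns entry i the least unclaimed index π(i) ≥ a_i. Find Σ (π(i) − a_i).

1

Σπ = 3·4/2 = 6 (π permutes [3]); Σa = 1+3+1 = 5; disp = 6−5 = 1.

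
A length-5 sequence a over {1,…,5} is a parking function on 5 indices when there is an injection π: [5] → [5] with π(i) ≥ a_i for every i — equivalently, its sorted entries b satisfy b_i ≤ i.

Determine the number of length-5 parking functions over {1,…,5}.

1296

|PF| = 1·6^4 = 1×1296 = 1296
One tuple (3,1,4,4,1) → sorted (1,1,3,4,4): b_i ≤ i ∀i, a PF.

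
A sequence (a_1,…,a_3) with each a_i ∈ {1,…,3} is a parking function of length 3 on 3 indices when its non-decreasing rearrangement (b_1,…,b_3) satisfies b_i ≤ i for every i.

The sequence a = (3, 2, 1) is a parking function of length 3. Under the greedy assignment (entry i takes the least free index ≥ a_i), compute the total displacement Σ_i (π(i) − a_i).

0

Σπ(i) = 1+…+3 = 6; Σa = 3+2+1 = 6; disp = 6−6 = 0.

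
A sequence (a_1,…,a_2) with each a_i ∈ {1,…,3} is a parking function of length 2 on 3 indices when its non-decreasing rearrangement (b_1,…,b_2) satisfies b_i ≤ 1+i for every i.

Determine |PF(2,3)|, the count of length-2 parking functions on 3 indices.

8

|PF(2,3)| = (3−2+1)·(3+1)^(2−1) = 2·4 = 8 (Konheim–Weiss)
Example (2,3) → sorted (2,3): b_i ≤ 1+i ∀i, a PF.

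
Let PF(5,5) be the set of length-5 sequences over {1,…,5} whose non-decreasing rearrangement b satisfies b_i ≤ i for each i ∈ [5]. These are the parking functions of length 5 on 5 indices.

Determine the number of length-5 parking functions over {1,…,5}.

|PF(5,5)| = (6−5)·6^(5−1) = 1·1296 = 1296 [KW]
One tuple (4,1,3,4,2) → sorted (1,2,3,4,4): b_i ≤ i ∀i, a PF.

1296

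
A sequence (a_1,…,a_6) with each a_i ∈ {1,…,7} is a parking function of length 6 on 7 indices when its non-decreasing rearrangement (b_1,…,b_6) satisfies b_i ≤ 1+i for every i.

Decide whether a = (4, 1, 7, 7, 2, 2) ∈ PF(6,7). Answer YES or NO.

Order a: b = (1, 2, 2, 4, 7, 7).
  b_1=1 ≤ 2
  b_2=2 ≤ 3
  b_3=2 ≤ 4
  b_4=4 ≤ 5
  b_5=7 > 6
  fails at i=5 ⇒ NO

NO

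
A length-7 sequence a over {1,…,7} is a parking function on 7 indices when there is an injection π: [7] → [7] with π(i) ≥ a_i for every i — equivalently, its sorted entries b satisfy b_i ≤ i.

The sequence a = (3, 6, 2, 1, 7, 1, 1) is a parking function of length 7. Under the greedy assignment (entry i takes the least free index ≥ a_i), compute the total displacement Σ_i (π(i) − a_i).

Σπ(i) = 1+…+7 = 28; Σa = 3+6+2+1+7+1+1 = 21; disp = 28−21 = 7.

7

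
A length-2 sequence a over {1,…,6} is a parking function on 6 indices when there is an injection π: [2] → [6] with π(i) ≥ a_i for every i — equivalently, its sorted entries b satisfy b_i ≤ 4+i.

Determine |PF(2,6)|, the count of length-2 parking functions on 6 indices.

35

|PF(2,6)| = (7−2)·7^(2−1) = 5×7 = 35 (Konheim–Weiss)
E.g. (4,5) → sorted (4,5): b_i ≤ 4+i ∀i, a PF.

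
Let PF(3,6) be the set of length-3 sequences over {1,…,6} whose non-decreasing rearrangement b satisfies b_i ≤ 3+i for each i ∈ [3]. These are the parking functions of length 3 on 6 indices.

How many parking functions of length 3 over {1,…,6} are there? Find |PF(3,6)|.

196

#PF = (7−3)·7^(3−1) = 4 · 49 = 196 (Konheim–Weiss)
Check (4,5,3) → sorted (3,4,5): b_i ≤ 3+i ∀i, a PF.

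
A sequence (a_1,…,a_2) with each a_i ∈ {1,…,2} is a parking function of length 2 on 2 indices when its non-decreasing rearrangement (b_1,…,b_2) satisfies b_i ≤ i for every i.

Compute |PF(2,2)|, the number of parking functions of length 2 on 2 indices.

3

#PF = (2+1−2)·(2+1)^{2−1} = 1 · 3 = 3 (Konheim–Weiss)
Check (2,1) → sorted (1,2): b_i ≤ i ∀i, a PF.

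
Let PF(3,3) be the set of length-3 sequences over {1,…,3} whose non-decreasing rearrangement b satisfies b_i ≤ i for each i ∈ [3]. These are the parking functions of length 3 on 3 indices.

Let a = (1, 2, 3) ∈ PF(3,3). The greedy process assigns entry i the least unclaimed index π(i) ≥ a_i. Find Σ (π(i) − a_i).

0

Σπ = 6 ({1..3} each once); Σa = 1+2+3 = 6; disp = 6−6 = 0.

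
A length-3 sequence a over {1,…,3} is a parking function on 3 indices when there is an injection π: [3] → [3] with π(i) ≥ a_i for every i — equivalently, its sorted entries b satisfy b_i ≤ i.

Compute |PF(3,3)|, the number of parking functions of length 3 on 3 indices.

16

|PF(3,3)| = (3+1−3)·(3+1)^{3−1} = 1·16 = 16 (Pollak)
E.g. (1,3,2) → sorted (1,2,3): b_i ≤ i ∀i, a PF.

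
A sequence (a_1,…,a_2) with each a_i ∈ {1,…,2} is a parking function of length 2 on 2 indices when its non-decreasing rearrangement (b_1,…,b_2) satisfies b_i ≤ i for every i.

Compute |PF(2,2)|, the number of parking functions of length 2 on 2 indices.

#PF = (3−2)·3^(2−1) = 1 · 3 = 3 (Pollak)
Check (1,2) → sorted (1,2): b_i ≤ i ∀i, a PF.

3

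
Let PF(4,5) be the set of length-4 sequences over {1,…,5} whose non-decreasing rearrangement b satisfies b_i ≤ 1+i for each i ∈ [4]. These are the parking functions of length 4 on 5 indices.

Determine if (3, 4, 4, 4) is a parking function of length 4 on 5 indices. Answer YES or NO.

NO

Order a: b = (3, 4, 4, 4).
  b_1=3 > 2
  fails at i=1 ⇒ NO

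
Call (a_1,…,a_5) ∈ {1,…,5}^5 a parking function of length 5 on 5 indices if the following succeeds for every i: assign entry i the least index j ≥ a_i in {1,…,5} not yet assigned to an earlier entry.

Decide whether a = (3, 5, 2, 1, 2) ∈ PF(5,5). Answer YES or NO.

Sorted: b = (1, 2, 2, 3, 5).
  b_1=1 ≤ 1
  b_2=2 ≤ 2
  b_3=2 ≤ 3
  b_4=3 ≤ 4
  b_5=5 ≤ 5
All bounds hold ⇒ YES

YES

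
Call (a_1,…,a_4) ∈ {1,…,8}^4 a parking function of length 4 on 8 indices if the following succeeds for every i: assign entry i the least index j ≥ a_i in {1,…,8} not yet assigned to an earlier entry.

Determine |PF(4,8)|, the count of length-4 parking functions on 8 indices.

#PF = (8−4+1)·(8+1)^(4−1) = 5 · 729 = 3645 (Pollak)
Check (1,1,5,5) → sorted (1,1,5,5): b_i ≤ 4+i ∀i, a PF.

3645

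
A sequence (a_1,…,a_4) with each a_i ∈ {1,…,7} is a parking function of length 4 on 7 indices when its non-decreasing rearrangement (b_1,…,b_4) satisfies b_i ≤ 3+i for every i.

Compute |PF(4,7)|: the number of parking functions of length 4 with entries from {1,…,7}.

|PF(4,7)| = (8−4)·8^(4−1) = 4 · 512 = 2048 [KW]
One tuple (6,2,6,2) → sorted (2,2,6,6): b_i ≤ 3+i ∀i, a PF.

2048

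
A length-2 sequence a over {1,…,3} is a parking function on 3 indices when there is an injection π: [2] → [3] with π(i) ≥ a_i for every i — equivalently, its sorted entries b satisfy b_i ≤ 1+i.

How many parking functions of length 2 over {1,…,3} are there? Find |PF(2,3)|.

8

|PF(2,3)| = (3+1−2)·(3+1)^{2−1} = 2 · 4 = 8 [KW]
Check (1,1) → sorted (1,1): b_i ≤ 1+i ∀i, a PF.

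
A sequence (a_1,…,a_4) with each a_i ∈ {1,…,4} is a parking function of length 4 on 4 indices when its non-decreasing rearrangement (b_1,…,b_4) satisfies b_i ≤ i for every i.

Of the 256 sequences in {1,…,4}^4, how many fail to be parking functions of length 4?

Count = (4−4+1)·(4+1)^(4−1) = 1·125 = 125
Check (4,1,4,4) → sorted (1,4,4,4): b_2=4>2, not a PF.
So 256 − 125 = 131 fail.

131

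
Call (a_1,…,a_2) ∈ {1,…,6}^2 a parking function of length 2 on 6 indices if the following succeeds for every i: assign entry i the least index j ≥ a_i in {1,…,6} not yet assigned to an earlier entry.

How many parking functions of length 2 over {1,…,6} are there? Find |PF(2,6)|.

35

|PF| = (7−2)·7^(2−1) = 5 · 7 = 35 (Konheim–Weiss)
One tuple (1,3) → sorted (1,3): b_i ≤ 4+i ∀i, a PF.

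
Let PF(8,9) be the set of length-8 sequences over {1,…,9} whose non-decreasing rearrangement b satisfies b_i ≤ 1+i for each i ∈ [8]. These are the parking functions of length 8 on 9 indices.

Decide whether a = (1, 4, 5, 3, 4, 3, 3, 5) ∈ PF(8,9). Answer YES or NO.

YES

Sorted: b = (1, 3, 3, 3, 4, 4, 5, 5).
  b_1=1 ≤ 2
  b_2=3 ≤ 3
  b_3=3 ≤ 4
  b_4=3 ≤ 5
  b_5=4 ≤ 6
  b_6=4 ≤ 7
  b_7=5 ≤ 8
  b_8=5 ≤ 9
All bounds hold ⇒ YES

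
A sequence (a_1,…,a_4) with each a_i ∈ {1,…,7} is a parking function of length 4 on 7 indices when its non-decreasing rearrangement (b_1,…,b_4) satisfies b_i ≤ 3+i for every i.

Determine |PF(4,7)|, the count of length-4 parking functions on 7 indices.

|PF(4,7)| = (7+1−4)·(7+1)^{4−1} = 4×512 = 2048 [KW]
Example (3,1,5,6) → sorted (1,3,5,6): b_i ≤ 3+i ∀i, a PF.

2048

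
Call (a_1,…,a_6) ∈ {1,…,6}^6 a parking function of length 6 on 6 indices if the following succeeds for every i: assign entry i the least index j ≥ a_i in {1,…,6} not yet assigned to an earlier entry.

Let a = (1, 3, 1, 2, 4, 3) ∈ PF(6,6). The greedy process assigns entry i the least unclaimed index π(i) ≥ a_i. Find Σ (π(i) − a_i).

7

Σπ(i) = 1+…+6 = 21; Σa = 1+3+1+2+4+3 = 14; disp = 21−14 = 7.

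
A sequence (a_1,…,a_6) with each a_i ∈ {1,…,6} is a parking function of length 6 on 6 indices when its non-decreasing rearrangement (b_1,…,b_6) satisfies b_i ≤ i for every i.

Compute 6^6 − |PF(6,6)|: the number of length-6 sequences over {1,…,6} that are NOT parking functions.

Count = (7−6)·7^(6−1) = 1×16807 = 16807 [KW]
E.g. (5,4,5,5,5,1) → sorted (1,4,5,5,5,5): b_2=4>2, not a PF.
So 46656 − 16807 = 29849 fail.

29849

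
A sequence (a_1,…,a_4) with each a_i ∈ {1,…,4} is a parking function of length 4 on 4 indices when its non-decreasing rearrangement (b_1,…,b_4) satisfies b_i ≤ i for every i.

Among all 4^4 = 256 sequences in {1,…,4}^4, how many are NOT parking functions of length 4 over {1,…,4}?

|PF(4,4)| = 1·5^3 = 1·125 = 125
One tuple (4,4,4,3) → sorted (3,4,4,4): b_1=3>1, not a PF.
Total 256; non-PF = 256−125 = 131

131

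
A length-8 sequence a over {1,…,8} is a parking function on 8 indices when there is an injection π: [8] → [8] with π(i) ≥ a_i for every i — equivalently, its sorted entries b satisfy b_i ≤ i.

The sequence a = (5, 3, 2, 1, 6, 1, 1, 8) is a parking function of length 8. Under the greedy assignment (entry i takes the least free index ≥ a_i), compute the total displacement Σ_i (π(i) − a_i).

Σπ(i) = 1+…+8 = 36; Σa = 5+3+2+1+6+1+1+8 = 27; disp = 36−27 = 9.

9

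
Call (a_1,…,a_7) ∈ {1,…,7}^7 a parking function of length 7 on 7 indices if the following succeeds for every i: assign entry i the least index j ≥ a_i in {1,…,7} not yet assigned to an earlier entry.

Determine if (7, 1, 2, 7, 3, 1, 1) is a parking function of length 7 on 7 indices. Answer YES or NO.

Order a: b = (1, 1, 1, 2, 3, 7, 7).
  b_1=1 ≤ 1
  b_2=1 ≤ 2
  b_3=1 ≤ 3
  b_4=2 ≤ 4
  b_5=3 ≤ 5
  b_6=7 > 6
  fails at i=6 ⇒ NO

NO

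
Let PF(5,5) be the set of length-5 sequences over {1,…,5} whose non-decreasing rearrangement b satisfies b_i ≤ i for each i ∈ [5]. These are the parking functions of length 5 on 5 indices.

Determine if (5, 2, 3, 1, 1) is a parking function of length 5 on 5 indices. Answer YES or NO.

YES

Rearranged: b = (1, 1, 2, 3, 5).
  b_1=1 ≤ 1
  b_2=1 ≤ 2
  b_3=2 ≤ 3
  b_4=3 ≤ 4
  b_5=5 ≤ 5
All bounds hold ⇒ YES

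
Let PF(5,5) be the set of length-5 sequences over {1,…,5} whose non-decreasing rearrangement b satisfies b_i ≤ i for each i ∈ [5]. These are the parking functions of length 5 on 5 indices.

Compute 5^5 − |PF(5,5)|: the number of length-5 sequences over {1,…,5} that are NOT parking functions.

1829

|PF(5,5)| = (5+1−5)·(5+1)^{5−1} = 1·1296 = 1296 [KW]
E.g. (3,3,1,4,5) → sorted (1,3,3,4,5): b_2=3>2, not a PF.
Total 3125; non-PF = 3125−1296 = 1829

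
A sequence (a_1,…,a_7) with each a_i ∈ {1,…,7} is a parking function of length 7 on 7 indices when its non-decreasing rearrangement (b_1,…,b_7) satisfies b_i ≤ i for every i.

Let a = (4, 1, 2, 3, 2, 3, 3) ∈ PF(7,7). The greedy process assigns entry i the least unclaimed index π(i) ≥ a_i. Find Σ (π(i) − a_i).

Σπ = 7·8/2 = 28 (π permutes [7]); Σa = 4+1+2+3+2+3+3 = 18; disp = 28−18 = 10.

10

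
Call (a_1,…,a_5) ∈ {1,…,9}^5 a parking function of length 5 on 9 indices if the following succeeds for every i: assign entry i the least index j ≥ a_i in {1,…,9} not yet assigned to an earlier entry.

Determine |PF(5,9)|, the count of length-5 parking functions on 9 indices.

#PF = 5·10^4 = 5·10000 = 50000 [KW]
One tuple (1,9,5,6,8) → sorted (1,5,6,8,9): b_i ≤ 4+i ∀i, a PF.

50000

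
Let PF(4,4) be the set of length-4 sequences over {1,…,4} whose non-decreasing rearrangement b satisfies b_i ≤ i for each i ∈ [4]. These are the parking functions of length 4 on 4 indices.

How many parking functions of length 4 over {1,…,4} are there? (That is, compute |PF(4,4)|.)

|PF| = (5−4)·5^(4−1) = 1·125 = 125 [KW]
Check (3,1,1,2) → sorted (1,1,2,3): b_i ≤ i ∀i, a PF.

125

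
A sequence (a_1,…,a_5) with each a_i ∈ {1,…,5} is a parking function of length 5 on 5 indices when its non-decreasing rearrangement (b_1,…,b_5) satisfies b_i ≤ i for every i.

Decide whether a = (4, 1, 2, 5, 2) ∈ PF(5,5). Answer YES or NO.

Rearranged: b = (1, 2, 2, 4, 5).
  b_1=1 ≤ 1
  b_2=2 ≤ 2
  b_3=2 ≤ 3
  b_4=4 ≤ 4
  b_5=5 ≤ 5
All bounds hold ⇒ YES

YES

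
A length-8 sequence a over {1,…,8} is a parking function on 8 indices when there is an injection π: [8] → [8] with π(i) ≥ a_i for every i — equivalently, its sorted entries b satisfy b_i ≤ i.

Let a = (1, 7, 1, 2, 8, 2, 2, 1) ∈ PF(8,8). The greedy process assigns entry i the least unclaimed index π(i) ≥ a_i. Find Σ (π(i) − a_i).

12

Σπ(i) = 1+…+8 = 36; Σa = 1+7+1+2+8+2+2+1 = 24; disp = 36−24 = 12.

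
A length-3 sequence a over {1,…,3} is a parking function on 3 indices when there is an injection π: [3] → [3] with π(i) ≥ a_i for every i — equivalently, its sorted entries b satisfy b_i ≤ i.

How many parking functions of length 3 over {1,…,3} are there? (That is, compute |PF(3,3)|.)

16

|PF(3,3)| = (4−3)·4^(3−1) = 1 · 16 = 16 (Konheim–Weiss)
E.g. (1,1,1) → sorted (1,1,1): b_i ≤ i ∀i, a PF.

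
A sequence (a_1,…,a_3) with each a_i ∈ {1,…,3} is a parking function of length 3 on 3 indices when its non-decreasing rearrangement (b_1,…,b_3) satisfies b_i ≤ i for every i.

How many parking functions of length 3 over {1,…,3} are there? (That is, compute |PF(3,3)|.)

16

|PF(3,3)| = (3+1−3)·(3+1)^{3−1} = 1×16 = 16
One tuple (2,2,1) → sorted (1,2,2): b_i ≤ i ∀i, a PF.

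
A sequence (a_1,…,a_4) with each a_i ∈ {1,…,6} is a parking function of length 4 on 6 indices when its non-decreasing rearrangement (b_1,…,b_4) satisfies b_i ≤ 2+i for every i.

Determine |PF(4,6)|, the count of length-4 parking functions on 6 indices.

|PF| = 3·7^3 = 3×343 = 1029 [KW]
Example (4,4,1,4) → sorted (1,4,4,4): b_i ≤ 2+i ∀i, a PF.

1029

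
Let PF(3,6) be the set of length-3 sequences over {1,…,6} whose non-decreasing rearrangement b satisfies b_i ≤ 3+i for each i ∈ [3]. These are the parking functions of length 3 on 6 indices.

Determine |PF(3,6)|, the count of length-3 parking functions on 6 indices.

196

Count = (6−3+1)·(6+1)^(3−1) = 4×49 = 196 (Pollak)
One tuple (6,4,3) → sorted (3,4,6): b_i ≤ 3+i ∀i, a PF.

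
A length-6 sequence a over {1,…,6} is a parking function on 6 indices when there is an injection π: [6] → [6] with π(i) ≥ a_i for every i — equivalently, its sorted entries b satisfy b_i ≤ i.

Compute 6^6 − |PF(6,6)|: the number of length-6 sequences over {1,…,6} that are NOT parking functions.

29849

|PF| = 1·7^5 = 1 · 16807 = 16807 [KW]
One tuple (6,3,5,5,2,5) → sorted (2,3,5,5,5,6): b_1=2>1, not a PF.
6^6 − 16807 = 46656 − 16807 = 29849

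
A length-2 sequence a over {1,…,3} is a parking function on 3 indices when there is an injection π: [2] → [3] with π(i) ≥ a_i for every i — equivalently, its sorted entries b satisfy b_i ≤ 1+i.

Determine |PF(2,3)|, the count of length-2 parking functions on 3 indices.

#PF = (4−2)·4^(2−1) = 2×4 = 8
E.g. (1,2) → sorted (1,2): b_i ≤ 1+i ∀i, a PF.

8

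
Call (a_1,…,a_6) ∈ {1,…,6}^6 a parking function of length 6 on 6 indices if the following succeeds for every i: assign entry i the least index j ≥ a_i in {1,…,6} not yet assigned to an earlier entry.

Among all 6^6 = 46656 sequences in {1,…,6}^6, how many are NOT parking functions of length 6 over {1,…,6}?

29849

|PF| = (6−6+1)·(6+1)^(6−1) = 1 · 16807 = 16807
One tuple (6,5,5,6,6,5) → sorted (5,5,5,6,6,6): b_1=5>1, not a PF.
Total 46656; non-PF = 46656−16807 = 29849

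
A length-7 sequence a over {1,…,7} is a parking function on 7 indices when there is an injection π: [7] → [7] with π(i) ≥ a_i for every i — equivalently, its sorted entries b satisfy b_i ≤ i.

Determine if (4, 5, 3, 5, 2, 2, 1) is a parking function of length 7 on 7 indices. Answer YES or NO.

Order a: b = (1, 2, 2, 3, 4, 5, 5).
  b_1=1 ≤ 1
  b_2=2 ≤ 2
  b_3=2 ≤ 3
  b_4=3 ≤ 4
  b_5=4 ≤ 5
  b_6=5 ≤ 6
  b_7=5 ≤ 7
All bounds hold ⇒ YES

YES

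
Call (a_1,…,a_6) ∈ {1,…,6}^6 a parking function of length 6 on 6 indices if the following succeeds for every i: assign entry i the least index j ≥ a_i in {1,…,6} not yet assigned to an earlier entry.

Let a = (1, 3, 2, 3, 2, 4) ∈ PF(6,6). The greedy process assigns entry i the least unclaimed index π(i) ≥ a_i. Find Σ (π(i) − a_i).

6

Σπ = 21 ({1..6} each once); Σa = 1+3+2+3+2+4 = 15; disp = 21−15 = 6.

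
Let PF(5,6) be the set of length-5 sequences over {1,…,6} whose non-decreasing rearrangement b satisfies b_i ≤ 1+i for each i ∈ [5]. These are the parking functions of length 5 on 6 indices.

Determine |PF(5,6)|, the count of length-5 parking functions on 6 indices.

|PF(5,6)| = 2·7^4 = 2 · 2401 = 4802 (Pollak)
Check (2,3,4,3,3) → sorted (2,3,3,3,4): b_i ≤ 1+i ∀i, a PF.

4802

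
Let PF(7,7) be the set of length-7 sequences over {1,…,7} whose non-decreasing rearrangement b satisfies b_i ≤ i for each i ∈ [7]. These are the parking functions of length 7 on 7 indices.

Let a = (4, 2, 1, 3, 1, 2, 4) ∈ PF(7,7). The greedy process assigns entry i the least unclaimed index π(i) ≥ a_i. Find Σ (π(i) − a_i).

Σπ = 7·8/2 = 28 (π permutes [7]); Σa = 4+2+1+3+1+2+4 = 17; disp = 28−17 = 11.

11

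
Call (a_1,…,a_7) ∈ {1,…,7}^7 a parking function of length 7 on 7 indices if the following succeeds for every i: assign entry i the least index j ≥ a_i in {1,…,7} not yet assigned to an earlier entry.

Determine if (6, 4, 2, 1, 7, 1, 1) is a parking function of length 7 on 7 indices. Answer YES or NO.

Sorted: b = (1, 1, 1, 2, 4, 6, 7).
  b_1=1 ≤ 1
  b_2=1 ≤ 2
  b_3=1 ≤ 3
  b_4=2 ≤ 4
  b_5=4 ≤ 5
  b_6=6 ≤ 6
  b_7=7 ≤ 7
All bounds hold ⇒ YES

YES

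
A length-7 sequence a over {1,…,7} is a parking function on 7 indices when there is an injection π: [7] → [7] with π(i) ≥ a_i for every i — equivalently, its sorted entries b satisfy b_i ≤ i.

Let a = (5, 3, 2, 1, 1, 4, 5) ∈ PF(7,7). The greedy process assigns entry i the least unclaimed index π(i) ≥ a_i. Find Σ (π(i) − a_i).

Σπ = 28 ({1..7} each once); Σa = 5+3+2+1+1+4+5 = 21; disp = 28−21 = 7.

7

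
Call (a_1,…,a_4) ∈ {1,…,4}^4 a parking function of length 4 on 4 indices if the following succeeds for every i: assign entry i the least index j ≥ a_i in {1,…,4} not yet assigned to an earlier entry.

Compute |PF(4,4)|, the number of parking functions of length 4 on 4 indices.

125

|PF| = (4+1−4)·(4+1)^{4−1} = 1 · 125 = 125
Example (1,1,4,1) → sorted (1,1,1,4): b_i ≤ i ∀i, a PF.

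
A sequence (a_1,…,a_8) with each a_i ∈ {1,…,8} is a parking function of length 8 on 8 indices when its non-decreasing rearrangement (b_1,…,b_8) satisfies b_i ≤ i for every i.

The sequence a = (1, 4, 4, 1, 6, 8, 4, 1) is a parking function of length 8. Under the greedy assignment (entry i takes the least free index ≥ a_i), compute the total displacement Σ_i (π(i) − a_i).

Σπ = 8·9/2 = 36 (π permutes [8]); Σa = 1+4+4+1+6+8+4+1 = 29; disp = 36−29 = 7.

7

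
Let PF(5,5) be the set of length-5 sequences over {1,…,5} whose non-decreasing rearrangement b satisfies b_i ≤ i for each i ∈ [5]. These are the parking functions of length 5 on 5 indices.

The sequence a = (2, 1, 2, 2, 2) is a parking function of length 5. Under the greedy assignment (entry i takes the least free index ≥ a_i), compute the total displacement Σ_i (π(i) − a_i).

6

Σπ = 5·6/2 = 15 (π permutes [5]); Σa = 2+1+2+2+2 = 9; disp = 15−9 = 6.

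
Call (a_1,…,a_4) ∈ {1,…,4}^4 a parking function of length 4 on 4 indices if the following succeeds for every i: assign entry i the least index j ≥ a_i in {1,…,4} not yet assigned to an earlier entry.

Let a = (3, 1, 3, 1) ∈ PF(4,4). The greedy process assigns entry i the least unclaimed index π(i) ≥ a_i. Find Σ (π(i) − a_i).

2

Σπ = 4·5/2 = 10 (π permutes [4]); Σa = 3+1+3+1 = 8; disp = 10−8 = 2.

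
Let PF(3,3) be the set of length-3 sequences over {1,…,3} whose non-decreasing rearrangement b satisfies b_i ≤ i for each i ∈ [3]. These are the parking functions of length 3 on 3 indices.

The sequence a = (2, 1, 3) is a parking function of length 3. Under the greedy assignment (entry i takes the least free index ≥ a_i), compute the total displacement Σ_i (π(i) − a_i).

0

Σπ = 3·4/2 = 6 (π permutes [3]); Σa = 2+1+3 = 6; disp = 6−6 = 0.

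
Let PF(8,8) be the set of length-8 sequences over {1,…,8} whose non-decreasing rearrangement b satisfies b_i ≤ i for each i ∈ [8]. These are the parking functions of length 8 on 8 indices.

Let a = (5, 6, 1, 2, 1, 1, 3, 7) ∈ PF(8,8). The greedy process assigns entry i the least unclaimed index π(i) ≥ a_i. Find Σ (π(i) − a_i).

10

Σπ = 8·9/2 = 36 (π permutes [8]); Σa = 5+6+1+2+1+1+3+7 = 26; disp = 36−26 = 10.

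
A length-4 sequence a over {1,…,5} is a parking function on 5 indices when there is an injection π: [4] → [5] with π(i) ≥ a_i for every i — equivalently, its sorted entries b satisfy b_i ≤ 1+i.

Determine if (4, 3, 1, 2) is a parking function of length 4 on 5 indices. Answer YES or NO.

YES

Rearranged: b = (1, 2, 3, 4).
  b_1=1 ≤ 2
  b_2=2 ≤ 3
  b_3=3 ≤ 4
  b_4=4 ≤ 5
All bounds hold ⇒ YES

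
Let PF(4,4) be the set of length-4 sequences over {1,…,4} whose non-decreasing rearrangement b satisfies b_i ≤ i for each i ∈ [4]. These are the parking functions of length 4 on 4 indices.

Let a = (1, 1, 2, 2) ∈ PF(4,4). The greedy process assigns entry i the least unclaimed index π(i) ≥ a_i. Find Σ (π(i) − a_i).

4

Σπ(i) = 1+…+4 = 10; Σa = 1+1+2+2 = 6; disp = 10−6 = 4.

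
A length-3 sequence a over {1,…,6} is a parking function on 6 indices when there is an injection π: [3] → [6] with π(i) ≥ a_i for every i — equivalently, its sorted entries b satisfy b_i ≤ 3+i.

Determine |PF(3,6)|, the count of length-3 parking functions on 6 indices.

#PF = 4·7^2 = 4×49 = 196
One tuple (5,3,2) → sorted (2,3,5): b_i ≤ 3+i ∀i, a PF.

196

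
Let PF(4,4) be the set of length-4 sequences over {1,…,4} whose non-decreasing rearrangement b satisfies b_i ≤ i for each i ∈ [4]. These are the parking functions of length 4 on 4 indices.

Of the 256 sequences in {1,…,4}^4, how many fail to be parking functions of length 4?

Count = (4+1−4)·(4+1)^{4−1} = 1×125 = 125
Check (3,4,3,4) → sorted (3,3,4,4): b_1=3>1, not a PF.
4^4 − 125 = 256 − 125 = 131

131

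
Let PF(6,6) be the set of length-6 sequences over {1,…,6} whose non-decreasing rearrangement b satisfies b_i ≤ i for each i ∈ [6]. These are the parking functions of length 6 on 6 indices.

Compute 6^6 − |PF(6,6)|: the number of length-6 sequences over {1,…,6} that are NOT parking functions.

|PF| = (7−6)·7^(6−1) = 1·16807 = 16807 [KW]
Check (4,6,5,5,4,6) → sorted (4,4,5,5,6,6): b_1=4>1, not a PF.
Total 46656; non-PF = 46656−16807 = 29849

29849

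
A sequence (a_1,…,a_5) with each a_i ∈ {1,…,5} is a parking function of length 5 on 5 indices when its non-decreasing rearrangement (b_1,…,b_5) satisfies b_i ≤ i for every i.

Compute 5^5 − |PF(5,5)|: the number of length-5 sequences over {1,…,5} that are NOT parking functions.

1829

|PF(5,5)| = (6−5)·6^(5−1) = 1·1296 = 1296
Check (2,4,2,3,4) → sorted (2,2,3,4,4): b_1=2>1, not a PF.
So 3125 − 1296 = 1829 fail.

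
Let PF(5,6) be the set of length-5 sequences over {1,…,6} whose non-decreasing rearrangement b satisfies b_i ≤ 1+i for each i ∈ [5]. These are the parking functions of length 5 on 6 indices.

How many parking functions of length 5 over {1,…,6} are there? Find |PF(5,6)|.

|PF(5,6)| = (7−5)·7^(5−1) = 2·2401 = 4802 [KW]
Example (1,1,1,6,5) → sorted (1,1,1,5,6): b_i ≤ 1+i ∀i, a PF.

4802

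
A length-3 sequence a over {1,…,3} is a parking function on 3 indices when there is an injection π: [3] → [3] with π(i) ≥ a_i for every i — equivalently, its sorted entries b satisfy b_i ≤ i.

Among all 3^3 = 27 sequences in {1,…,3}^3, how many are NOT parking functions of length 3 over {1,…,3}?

11

|PF(3,3)| = 1·4^2 = 1×16 = 16 (Konheim–Weiss)
One tuple (3,3,3) → sorted (3,3,3): b_1=3>1, not a PF.
So 27 − 16 = 11 fail.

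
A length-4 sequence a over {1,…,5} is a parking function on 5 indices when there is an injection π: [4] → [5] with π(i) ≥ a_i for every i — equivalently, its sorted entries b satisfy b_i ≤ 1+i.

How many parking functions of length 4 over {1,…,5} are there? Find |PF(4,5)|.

432

Count = (5+1−4)·(5+1)^{4−1} = 2×216 = 432 (Pollak)
One tuple (2,4,4,3) → sorted (2,3,4,4): b_i ≤ 1+i ∀i, a PF.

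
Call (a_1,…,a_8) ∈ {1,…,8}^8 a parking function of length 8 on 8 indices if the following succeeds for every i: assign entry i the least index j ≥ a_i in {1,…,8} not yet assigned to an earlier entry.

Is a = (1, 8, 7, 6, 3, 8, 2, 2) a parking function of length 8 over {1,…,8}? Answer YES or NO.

NO

Sorted: b = (1, 2, 2, 3, 6, 7, 8, 8).
  b_1=1 ≤ 1
  b_2=2 ≤ 2
  b_3=2 ≤ 3
  b_4=3 ≤ 4
  b_5=6 > 5
  fails at i=5 ⇒ NO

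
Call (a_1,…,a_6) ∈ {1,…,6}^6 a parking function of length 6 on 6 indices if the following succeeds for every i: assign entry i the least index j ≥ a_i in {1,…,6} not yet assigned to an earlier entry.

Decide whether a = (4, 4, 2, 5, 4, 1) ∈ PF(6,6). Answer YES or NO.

NO

Rearranged: b = (1, 2, 4, 4, 4, 5).
  b_1=1 ≤ 1
  b_2=2 ≤ 2
  b_3=4 > 3
  fails at i=3 ⇒ NO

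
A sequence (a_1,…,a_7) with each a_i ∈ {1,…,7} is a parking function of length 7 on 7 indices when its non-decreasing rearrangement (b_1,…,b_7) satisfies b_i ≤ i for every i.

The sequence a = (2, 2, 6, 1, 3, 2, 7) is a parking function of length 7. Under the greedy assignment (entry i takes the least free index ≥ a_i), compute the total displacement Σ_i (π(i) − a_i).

5

Σπ(i) = 1+…+7 = 28; Σa = 2+2+6+1+3+2+7 = 23; disp = 28−23 = 5.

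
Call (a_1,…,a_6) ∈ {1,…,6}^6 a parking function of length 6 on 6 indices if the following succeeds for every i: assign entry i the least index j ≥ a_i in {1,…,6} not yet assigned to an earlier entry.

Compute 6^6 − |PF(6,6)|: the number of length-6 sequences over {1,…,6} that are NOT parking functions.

#PF = 1·7^5 = 1×16807 = 16807 (Konheim–Weiss)
Check (4,6,1,6,5,5) → sorted (1,4,5,5,6,6): b_2=4>2, not a PF.
So 46656 − 16807 = 29849 fail.

29849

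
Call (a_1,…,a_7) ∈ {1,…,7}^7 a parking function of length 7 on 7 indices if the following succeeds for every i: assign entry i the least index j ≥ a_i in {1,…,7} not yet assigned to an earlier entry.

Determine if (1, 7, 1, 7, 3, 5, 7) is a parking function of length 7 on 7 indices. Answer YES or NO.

Rearranged: b = (1, 1, 3, 5, 7, 7, 7).
  b_1=1 ≤ 1
  b_2=1 ≤ 2
  b_3=3 ≤ 3
  b_4=5 > 4
  fails at i=4 ⇒ NO

NO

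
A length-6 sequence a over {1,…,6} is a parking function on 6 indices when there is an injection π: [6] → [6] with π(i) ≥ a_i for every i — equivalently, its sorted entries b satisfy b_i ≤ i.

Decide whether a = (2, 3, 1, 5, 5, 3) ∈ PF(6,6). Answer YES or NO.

Order a: b = (1, 2, 3, 3, 5, 5).
  b_1=1 ≤ 1
  b_2=2 ≤ 2
  b_3=3 ≤ 3
  b_4=3 ≤ 4
  b_5=5 ≤ 5
  b_6=5 ≤ 6
All bounds hold ⇒ YES

YES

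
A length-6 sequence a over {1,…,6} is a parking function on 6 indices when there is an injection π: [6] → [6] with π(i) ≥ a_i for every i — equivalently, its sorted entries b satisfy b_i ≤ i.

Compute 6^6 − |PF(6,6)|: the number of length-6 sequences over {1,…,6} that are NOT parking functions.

|PF(6,6)| = (7−6)·7^(6−1) = 1·16807 = 16807
E.g. (2,3,6,3,3,5) → sorted (2,3,3,3,5,6): b_1=2>1, not a PF.
6^6 − 16807 = 46656 − 16807 = 29849

29849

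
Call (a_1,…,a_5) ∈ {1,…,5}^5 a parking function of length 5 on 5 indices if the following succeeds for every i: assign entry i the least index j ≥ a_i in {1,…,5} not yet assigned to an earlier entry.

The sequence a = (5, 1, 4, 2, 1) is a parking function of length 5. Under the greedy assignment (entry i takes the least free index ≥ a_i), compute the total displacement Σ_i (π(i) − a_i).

2

Σπ = 5·6/2 = 15 (π permutes [5]); Σa = 5+1+4+2+1 = 13; disp = 15−13 = 2.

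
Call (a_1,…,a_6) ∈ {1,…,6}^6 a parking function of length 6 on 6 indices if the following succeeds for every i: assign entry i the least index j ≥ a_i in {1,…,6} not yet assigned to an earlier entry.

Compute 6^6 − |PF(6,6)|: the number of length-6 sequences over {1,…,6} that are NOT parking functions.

29849

#PF = (7−6)·7^(6−1) = 1 · 16807 = 16807 (Pollak)
Check (6,3,5,4,5,5) → sorted (3,4,5,5,5,6): b_1=3>1, not a PF.
So 46656 − 16807 = 29849 fail.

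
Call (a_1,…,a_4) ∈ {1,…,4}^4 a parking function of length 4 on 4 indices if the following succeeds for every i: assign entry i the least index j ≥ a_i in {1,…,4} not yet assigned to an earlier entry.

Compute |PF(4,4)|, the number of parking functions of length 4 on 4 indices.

|PF| = 1·5^3 = 1·125 = 125
Example (4,2,1,3) → sorted (1,2,3,4): b_i ≤ i ∀i, a PF.

125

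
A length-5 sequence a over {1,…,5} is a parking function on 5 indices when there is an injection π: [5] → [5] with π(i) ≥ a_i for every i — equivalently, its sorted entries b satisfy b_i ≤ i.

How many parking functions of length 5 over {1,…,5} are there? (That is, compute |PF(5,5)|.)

1296

|PF| = (5+1−5)·(5+1)^{5−1} = 1×1296 = 1296
Example (5,2,1,2,3) → sorted (1,2,2,3,5): b_i ≤ i ∀i, a PF.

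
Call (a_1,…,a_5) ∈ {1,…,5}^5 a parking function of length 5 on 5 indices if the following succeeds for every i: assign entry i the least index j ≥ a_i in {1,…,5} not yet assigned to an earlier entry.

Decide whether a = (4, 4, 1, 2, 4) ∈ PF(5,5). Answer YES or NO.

Order a: b = (1, 2, 4, 4, 4).
  b_1=1 ≤ 1
  b_2=2 ≤ 2
  b_3=4 > 3
  fails at i=3 ⇒ NO

NO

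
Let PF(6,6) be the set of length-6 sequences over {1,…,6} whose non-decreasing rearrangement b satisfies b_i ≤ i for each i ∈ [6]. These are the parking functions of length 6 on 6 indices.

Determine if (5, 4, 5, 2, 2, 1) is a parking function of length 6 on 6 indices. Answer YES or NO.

Order a: b = (1, 2, 2, 4, 5, 5).
  b_1=1 ≤ 1
  b_2=2 ≤ 2
  b_3=2 ≤ 3
  b_4=4 ≤ 4
  b_5=5 ≤ 5
  b_6=5 ≤ 6
All bounds hold ⇒ YES

YES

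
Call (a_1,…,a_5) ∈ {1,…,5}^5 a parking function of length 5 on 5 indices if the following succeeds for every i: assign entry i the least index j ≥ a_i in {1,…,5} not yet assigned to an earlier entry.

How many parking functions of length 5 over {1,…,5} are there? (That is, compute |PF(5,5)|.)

1296

Count = (5−5+1)·(5+1)^(5−1) = 1 · 1296 = 1296
Example (4,2,3,4,1) → sorted (1,2,3,4,4): b_i ≤ i ∀i, a PF.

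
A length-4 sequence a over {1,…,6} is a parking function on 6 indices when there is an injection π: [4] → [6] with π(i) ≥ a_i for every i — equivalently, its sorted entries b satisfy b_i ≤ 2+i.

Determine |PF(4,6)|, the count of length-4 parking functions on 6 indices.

1029

Count = (6+1−4)·(6+1)^{4−1} = 3 · 343 = 1029 (Konheim–Weiss)
Example (4,4,4,3) → sorted (3,4,4,4): b_i ≤ 2+i ∀i, a PF.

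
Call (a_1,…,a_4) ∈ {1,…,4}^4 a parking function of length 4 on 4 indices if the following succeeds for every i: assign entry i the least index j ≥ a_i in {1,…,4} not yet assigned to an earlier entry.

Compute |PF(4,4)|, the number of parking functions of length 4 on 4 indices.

#PF = (4+1−4)·(4+1)^{4−1} = 1 · 125 = 125
One tuple (4,1,3,2) → sorted (1,2,3,4): b_i ≤ i ∀i, a PF.

125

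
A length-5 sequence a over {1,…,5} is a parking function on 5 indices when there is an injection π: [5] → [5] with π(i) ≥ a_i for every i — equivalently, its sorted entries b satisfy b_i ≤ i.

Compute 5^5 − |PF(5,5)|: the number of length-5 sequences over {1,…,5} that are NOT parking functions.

1829

|PF| = (5−5+1)·(5+1)^(5−1) = 1 · 1296 = 1296 (Pollak)
One tuple (4,4,3,5,4) → sorted (3,4,4,4,5): b_1=3>1, not a PF.
Total 3125; non-PF = 3125−1296 = 1829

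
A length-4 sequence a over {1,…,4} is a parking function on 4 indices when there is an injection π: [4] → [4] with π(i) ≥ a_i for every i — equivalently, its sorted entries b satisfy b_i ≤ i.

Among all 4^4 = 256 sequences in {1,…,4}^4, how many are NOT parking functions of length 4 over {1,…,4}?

Count = (5−4)·5^(4−1) = 1×125 = 125
E.g. (4,2,4,3) → sorted (2,3,4,4): b_1=2>1, not a PF.
Total 256; non-PF = 256−125 = 131

131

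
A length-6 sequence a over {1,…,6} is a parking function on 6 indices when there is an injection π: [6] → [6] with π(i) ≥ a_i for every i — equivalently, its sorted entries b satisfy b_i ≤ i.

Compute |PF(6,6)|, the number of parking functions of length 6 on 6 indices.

16807

|PF(6,6)| = (7−6)·7^(6−1) = 1×16807 = 16807
E.g. (2,3,6,1,2,3) → sorted (1,2,2,3,3,6): b_i ≤ i ∀i, a PF.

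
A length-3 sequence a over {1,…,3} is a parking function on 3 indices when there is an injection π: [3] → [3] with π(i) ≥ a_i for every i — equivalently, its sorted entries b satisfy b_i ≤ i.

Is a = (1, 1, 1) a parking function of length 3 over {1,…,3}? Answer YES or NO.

Order a: b = (1, 1, 1).
  b_1=1 ≤ 1
  b_2=1 ≤ 2
  b_3=1 ≤ 3
All bounds hold ⇒ YES

YES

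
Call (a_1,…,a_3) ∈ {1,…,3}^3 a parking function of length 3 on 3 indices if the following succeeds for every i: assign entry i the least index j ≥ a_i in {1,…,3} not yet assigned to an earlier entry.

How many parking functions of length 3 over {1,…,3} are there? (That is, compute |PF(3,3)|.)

|PF(3,3)| = (3−3+1)·(3+1)^(3−1) = 1×16 = 16 (Pollak)
Example (1,3,1) → sorted (1,1,3): b_i ≤ i ∀i, a PF.

16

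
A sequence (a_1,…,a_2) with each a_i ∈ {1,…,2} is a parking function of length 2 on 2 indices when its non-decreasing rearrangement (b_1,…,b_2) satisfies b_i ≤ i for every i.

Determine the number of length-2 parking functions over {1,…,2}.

3

|PF(2,2)| = 1·3^1 = 1×3 = 3
E.g. (1,1) → sorted (1,1): b_i ≤ i ∀i, a PF.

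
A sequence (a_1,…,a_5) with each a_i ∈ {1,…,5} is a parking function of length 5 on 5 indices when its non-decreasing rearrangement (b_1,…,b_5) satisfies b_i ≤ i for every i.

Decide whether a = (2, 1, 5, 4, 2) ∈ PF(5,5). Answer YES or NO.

YES

Rearranged: b = (1, 2, 2, 4, 5).
  b_1=1 ≤ 1
  b_2=2 ≤ 2
  b_3=2 ≤ 3
  b_4=4 ≤ 4
  b_5=5 ≤ 5
All bounds hold ⇒ YES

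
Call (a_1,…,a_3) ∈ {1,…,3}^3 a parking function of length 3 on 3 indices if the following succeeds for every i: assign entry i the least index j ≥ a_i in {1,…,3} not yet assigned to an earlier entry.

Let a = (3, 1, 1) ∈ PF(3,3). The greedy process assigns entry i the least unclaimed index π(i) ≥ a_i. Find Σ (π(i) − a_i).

Σπ = 6 ({1..3} each once); Σa = 3+1+1 = 5; disp = 6−5 = 1.

1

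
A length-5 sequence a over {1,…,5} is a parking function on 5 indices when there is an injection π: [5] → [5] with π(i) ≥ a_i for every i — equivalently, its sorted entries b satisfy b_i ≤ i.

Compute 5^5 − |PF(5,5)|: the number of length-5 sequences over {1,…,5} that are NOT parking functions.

1829

|PF(5,5)| = (5+1−5)·(5+1)^{5−1} = 1×1296 = 1296
E.g. (5,5,3,3,5) → sorted (3,3,5,5,5): b_1=3>1, not a PF.
Total 3125; non-PF = 3125−1296 = 1829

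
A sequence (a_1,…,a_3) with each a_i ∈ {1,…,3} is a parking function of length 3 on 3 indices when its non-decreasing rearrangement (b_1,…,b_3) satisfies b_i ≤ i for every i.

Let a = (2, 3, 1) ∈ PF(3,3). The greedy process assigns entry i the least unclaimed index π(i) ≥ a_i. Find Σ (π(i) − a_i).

0

Σπ(i) = 1+…+3 = 6; Σa = 2+3+1 = 6; disp = 6−6 = 0.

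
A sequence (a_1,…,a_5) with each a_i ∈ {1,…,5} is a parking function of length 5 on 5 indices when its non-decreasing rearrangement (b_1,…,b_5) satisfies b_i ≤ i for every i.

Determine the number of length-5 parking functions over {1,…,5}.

|PF(5,5)| = (5+1−5)·(5+1)^{5−1} = 1×1296 = 1296 (Konheim–Weiss)
One tuple (4,5,3,2,1) → sorted (1,2,3,4,5): b_i ≤ i ∀i, a PF.

1296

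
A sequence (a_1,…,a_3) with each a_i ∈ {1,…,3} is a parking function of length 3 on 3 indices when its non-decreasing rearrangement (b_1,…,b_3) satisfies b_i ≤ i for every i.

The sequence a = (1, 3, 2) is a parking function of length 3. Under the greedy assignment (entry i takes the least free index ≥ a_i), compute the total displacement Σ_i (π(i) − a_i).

Σπ = 3·4/2 = 6 (π permutes [3]); Σa = 1+3+2 = 6; disp = 6−6 = 0.

0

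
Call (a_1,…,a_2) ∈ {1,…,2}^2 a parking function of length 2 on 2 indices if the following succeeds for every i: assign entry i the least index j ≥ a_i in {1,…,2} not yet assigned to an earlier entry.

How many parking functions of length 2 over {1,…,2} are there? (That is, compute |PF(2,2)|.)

#PF = (2+1−2)·(2+1)^{2−1} = 1 · 3 = 3 [KW]
E.g. (1,2) → sorted (1,2): b_i ≤ i ∀i, a PF.

3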